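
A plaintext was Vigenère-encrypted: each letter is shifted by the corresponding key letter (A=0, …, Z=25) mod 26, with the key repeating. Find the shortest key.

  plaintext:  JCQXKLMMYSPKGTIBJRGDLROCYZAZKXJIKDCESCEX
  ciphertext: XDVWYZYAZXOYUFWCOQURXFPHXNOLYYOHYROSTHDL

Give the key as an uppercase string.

  i= 0: X-J = 14 → O
  i= 1: D-C =  1 → B
  i= 2: V-Q =  5 → F
  i= 3: W-X = 25 → Z
  i= 4: Y-K = 14 → O
  i= 5: Z-L = 14 → O
  i= 6: Y-M = 12 → M
  i= 7: A-M = 14 → O
  i= 8: Z-Y =  1 → B
  i= 9: X-S =  5 → F
  i=10: O-P = 25 → Z
  i=11: Y-K = 14 → O
  i=12: U-G = 14 → O
  i=13: F-T = 12 → M
  i=14: W-I = 14 → O
  i=15: C-B =  1 → B
  i=16: O-J =  5 → F
  i=17: Q-R = 25 → Z
  i=18: U-G = 14 → O
  i=19: R-D = 14 → O
  i=20: X-L = 12 → M
  i=21: F-R = 14 → O
  i=22: P-O =  1 → B
  i=23: H-C =  5 → F
  i=24: X-Y = 25 → Z
  i=25: N-Z = 14 → O
  i=26: O-A = 14 → O
  i=27: L-Z = 12 → M
  i=28: Y-K = 14 → O
  i=29: Y-X =  1 → B
  i=30: O-J =  5 → F
  i=31: H-I = 25 → Z
  i=32: Y-K = 14 → O
  i=33: R-D = 14 → O
  i=34: O-C = 12 → M
  i=35: S-E = 14 → O
  i=36: T-S =  1 → B
  i=37: H-C =  5 → F
  i=38: D-E = 25 → Z
  i=39: L-X = 14 → O
  shifts repeat with period 7: OBFZOOM

OBFZOOM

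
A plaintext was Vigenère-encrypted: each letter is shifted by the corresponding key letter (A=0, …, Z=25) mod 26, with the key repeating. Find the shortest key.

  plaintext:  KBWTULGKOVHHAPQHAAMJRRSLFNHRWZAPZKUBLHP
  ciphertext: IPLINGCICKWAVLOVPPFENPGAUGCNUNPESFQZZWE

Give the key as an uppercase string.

YOPPTVW

  i= 0: I-K = 24 → Y
  i= 1: P-B = 14 → O
  i= 2: L-W = 15 → P
  i= 3: I-T = 15 → P
  i= 4: N-U = 19 → T
  i= 5: G-L = 21 → V
  i= 6: C-G = 22 → W
  i= 7: I-K = 24 → Y
  i= 8: C-O = 14 → O
  i= 9: K-V = 15 → P
  i=10: W-H = 15 → P
  i=11: A-H = 19 → T
  i=12: V-A = 21 → V
  i=13: L-P = 22 → W
  i=14: O-Q = 24 → Y
  i=15: V-H = 14 → O
  i=16: P-A = 15 → P
  i=17: P-A = 15 → P
  i=18: F-M = 19 → T
  i=19: E-J = 21 → V
  i=20: N-R = 22 → W
  i=21: P-R = 24 → Y
  i=22: G-S = 14 → O
  i=23: A-L = 15 → P
  i=24: U-F = 15 → P
  i=25: G-N = 19 → T
  i=26: C-H = 21 → V
  i=27: N-R = 22 → W
  i=28: U-W = 24 → Y
  i=29: N-Z = 14 → O
  i=30: P-A = 15 → P
  i=31: E-P = 15 → P
  i=32: S-Z = 19 → T
  i=33: F-K = 21 → V
  i=34: Q-U = 22 → W
  i=35: Z-B = 24 → Y
  i=36: Z-L = 14 → O
  i=37: W-H = 15 → P
  i=38: E-P = 15 → P
  shifts repeat with period 7: YOPPTVW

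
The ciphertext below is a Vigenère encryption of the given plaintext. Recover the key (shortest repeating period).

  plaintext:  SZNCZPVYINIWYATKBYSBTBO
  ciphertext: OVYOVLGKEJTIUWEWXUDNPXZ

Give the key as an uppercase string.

WWLM

  i= 0: O-S = 22 → W
  i= 1: V-Z = 22 → W
  i= 2: Y-N = 11 → L
  i= 3: O-C = 12 → M
  i= 4: V-Z = 22 → W
  i= 5: L-P = 22 → W
  i= 6: G-V = 11 → L
  i= 7: K-Y = 12 → M
  i= 8: E-I = 22 → W
  i= 9: J-N = 22 → W
  i=10: T-I = 11 → L
  i=11: I-W = 12 → M
  i=12: U-Y = 22 → W
  i=13: W-A = 22 → W
  i=14: E-T = 11 → L
  i=15: W-K = 12 → M
  i=16: X-B = 22 → W
  i=17: U-Y = 22 → W
  i=18: D-S = 11 → L
  i=19: N-B = 12 → M
  i=20: P-T = 22 → W
  i=21: X-B = 22 → W
  i=22: Z-O = 11 → L
  shifts repeat with period 4: WWLM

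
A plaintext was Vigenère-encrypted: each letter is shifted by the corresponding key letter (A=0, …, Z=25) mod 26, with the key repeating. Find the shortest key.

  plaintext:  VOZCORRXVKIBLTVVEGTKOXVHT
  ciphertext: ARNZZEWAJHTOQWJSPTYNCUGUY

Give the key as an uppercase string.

  i= 0: A-V =  5 → F
  i= 1: R-O =  3 → D
  i= 2: N-Z = 14 → O
  i= 3: Z-C = 23 → X
  i= 4: Z-O = 11 → L
  i= 5: E-R = 13 → N
  i= 6: W-R =  5 → F
  i= 7: A-X =  3 → D
  i= 8: J-V = 14 → O
  i= 9: H-K = 23 → X
  i=10: T-I = 11 → L
  i=11: O-B = 13 → N
  i=12: Q-L =  5 → F
  i=13: W-T =  3 → D
  i=14: J-V = 14 → O
  i=15: S-V = 23 → X
  i=16: P-E = 11 → L
  i=17: T-G = 13 → N
  i=18: Y-T =  5 → F
  i=19: N-K =  3 → D
  i=20: C-O = 14 → O
  i=21: U-X = 23 → X
  i=22: G-V = 11 → L
  i=23: U-H = 13 → N
  i=24: Y-T =  5 → F
  shifts repeat with period 6: FDOXLN

FDOXLN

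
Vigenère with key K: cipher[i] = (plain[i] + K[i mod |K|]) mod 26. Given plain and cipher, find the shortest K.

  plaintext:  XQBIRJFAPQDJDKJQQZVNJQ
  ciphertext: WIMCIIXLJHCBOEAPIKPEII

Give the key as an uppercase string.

  i= 0: W-X = 25 → Z
  i= 1: I-Q = 18 → S
  i= 2: M-B = 11 → L
  i= 3: C-I = 20 → U
  i= 4: I-R = 17 → R
  i= 5: I-J = 25 → Z
  i= 6: X-F = 18 → S
  i= 7: L-A = 11 → L
  i= 8: J-P = 20 → U
  i= 9: H-Q = 17 → R
  i=10: C-D = 25 → Z
  i=11: B-J = 18 → S
  i=12: O-D = 11 → L
  i=13: E-K = 20 → U
  i=14: A-J = 17 → R
  i=15: P-Q = 25 → Z
  i=16: I-Q = 18 → S
  i=17: K-Z = 11 → L
  i=18: P-V = 20 → U
  i=19: E-N = 17 → R
  i=20: I-J = 25 → Z
  i=21: I-Q = 18 → S
  shifts repeat with period 5: ZSLUR

ZSLUR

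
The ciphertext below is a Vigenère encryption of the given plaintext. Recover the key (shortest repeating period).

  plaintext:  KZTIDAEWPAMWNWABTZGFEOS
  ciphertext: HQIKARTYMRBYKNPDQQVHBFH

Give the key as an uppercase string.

  i= 0: H-K = 23 → X
  i= 1: Q-Z = 17 → R
  i= 2: I-T = 15 → P
  i= 3: K-I =  2 → C
  i= 4: A-D = 23 → X
  i= 5: R-A = 17 → R
  i= 6: T-E = 15 → P
  i= 7: Y-W =  2 → C
  i= 8: M-P = 23 → X
  i= 9: R-A = 17 → R
  i=10: B-M = 15 → P
  i=11: Y-W =  2 → C
  i=12: K-N = 23 → X
  i=13: N-W = 17 → R
  i=14: P-A = 15 → P
  i=15: D-B =  2 → C
  i=16: Q-T = 23 → X
  i=17: Q-Z = 17 → R
  i=18: V-G = 15 → P
  i=19: H-F =  2 → C
  i=20: B-E = 23 → X
  i=21: F-O = 17 → R
  i=22: H-S = 15 → P
  shifts repeat with period 4: XRPC

XRPC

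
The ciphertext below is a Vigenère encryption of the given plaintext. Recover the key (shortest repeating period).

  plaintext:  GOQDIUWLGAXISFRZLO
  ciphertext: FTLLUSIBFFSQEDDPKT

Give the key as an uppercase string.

  i= 0: F-G = 25 → Z
  i= 1: T-O =  5 → F
  i= 2: L-Q = 21 → V
  i= 3: L-D =  8 → I
  i= 4: U-I = 12 → M
  i= 5: S-U = 24 → Y
  i= 6: I-W = 12 → M
  i= 7: B-L = 16 → Q
  i= 8: F-G = 25 → Z
  i= 9: F-A =  5 → F
  i=10: S-X = 21 → V
  i=11: Q-I =  8 → I
  i=12: E-S = 12 → M
  i=13: D-F = 24 → Y
  i=14: D-R = 12 → M
  i=15: P-Z = 16 → Q
  i=16: K-L = 25 → Z
  i=17: T-O =  5 → F
  shifts repeat with period 8: ZFVIMYMQ

ZFVIMYMQ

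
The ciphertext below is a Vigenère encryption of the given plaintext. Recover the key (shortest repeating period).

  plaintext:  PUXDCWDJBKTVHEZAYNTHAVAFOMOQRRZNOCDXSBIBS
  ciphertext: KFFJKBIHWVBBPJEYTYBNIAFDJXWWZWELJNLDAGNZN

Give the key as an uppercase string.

VLIGIFFY

  i= 0: K-P = 21 → V
  i= 1: F-U = 11 → L
  i= 2: F-X =  8 → I
  i= 3: J-D =  6 → G
  i= 4: K-C =  8 → I
  i= 5: B-W =  5 → F
  i= 6: I-D =  5 → F
  i= 7: H-J = 24 → Y
  i= 8: W-B = 21 → V
  i= 9: V-K = 11 → L
  i=10: B-T =  8 → I
  i=11: B-V =  6 → G
  i=12: P-H =  8 → I
  i=13: J-E =  5 → F
  i=14: E-Z =  5 → F
  i=15: Y-A = 24 → Y
  i=16: T-Y = 21 → V
  i=17: Y-N = 11 → L
  i=18: B-T =  8 → I
  i=19: N-H =  6 → G
  i=20: I-A =  8 → I
  i=21: A-V =  5 → F
  i=22: F-A =  5 → F
  i=23: D-F = 24 → Y
  i=24: J-O = 21 → V
  i=25: X-M = 11 → L
  i=26: W-O =  8 → I
  i=27: W-Q =  6 → G
  i=28: Z-R =  8 → I
  i=29: W-R =  5 → F
  i=30: E-Z =  5 → F
  i=31: L-N = 24 → Y
  i=32: J-O = 21 → V
  i=33: N-C = 11 → L
  i=34: L-D =  8 → I
  i=35: D-X =  6 → G
  i=36: A-S =  8 → I
  i=37: G-B =  5 → F
  i=38: N-I =  5 → F
  i=39: Z-B = 24 → Y
  i=40: N-S = 21 → V
  shifts repeat with period 8: VLIGIFFY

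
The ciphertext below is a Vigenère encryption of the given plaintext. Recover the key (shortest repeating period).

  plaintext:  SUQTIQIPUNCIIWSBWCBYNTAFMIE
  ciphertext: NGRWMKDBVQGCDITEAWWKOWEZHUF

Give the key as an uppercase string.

VMBDEU

  i= 0: N-S = 21 → V
  i= 1: G-U = 12 → M
  i= 2: R-Q =  1 → B
  i= 3: W-T =  3 → D
  i= 4: M-I =  4 → E
  i= 5: K-Q = 20 → U
  i= 6: D-I = 21 → V
  i= 7: B-P = 12 → M
  i= 8: V-U =  1 → B
  i= 9: Q-N =  3 → D
  i=10: G-C =  4 → E
  i=11: C-I = 20 → U
  i=12: D-I = 21 → V
  i=13: I-W = 12 → M
  i=14: T-S =  1 → B
  i=15: E-B =  3 → D
  i=16: A-W =  4 → E
  i=17: W-C = 20 → U
  i=18: W-B = 21 → V
  i=19: K-Y = 12 → M
  i=20: O-N =  1 → B
  i=21: W-T =  3 → D
  i=22: E-A =  4 → E
  i=23: Z-F = 20 → U
  i=24: H-M = 21 → V
  i=25: U-I = 12 → M
  i=26: F-E =  1 → B
  shifts repeat with period 6: VMBDEU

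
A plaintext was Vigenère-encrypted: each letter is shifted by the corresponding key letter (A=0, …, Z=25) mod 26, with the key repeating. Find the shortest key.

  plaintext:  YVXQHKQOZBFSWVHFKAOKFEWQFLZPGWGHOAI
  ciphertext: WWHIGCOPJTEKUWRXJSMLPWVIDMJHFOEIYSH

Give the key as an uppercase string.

  i= 0: W-Y = 24 → Y
  i= 1: W-V =  1 → B
  i= 2: H-X = 10 → K
  i= 3: I-Q = 18 → S
  i= 4: G-H = 25 → Z
  i= 5: C-K = 18 → S
  i= 6: O-Q = 24 → Y
  i= 7: P-O =  1 → B
  i= 8: J-Z = 10 → K
  i= 9: T-B = 18 → S
  i=10: E-F = 25 → Z
  i=11: K-S = 18 → S
  i=12: U-W = 24 → Y
  i=13: W-V =  1 → B
  i=14: R-H = 10 → K
  i=15: X-F = 18 → S
  i=16: J-K = 25 → Z
  i=17: S-A = 18 → S
  i=18: M-O = 24 → Y
  i=19: L-K =  1 → B
  i=20: P-F = 10 → K
  i=21: W-E = 18 → S
  i=22: V-W = 25 → Z
  i=23: I-Q = 18 → S
  i=24: D-F = 24 → Y
  i=25: M-L =  1 → B
  i=26: J-Z = 10 → K
  i=27: H-P = 18 → S
  i=28: F-G = 25 → Z
  i=29: O-W = 18 → S
  i=30: E-G = 24 → Y
  i=31: I-H =  1 → B
  i=32: Y-O = 10 → K
  i=33: S-A = 18 → S
  i=34: H-I = 25 → Z
  shifts repeat with period 6: YBKSZS

YBKSZS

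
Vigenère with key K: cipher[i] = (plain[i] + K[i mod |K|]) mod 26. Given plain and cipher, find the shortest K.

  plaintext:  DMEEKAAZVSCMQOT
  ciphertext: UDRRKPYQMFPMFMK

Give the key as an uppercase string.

  i= 0: U-D = 17 → R
  i= 1: D-M = 17 → R
  i= 2: R-E = 13 → N
  i= 3: R-E = 13 → N
  i= 4: K-K =  0 → A
  i= 5: P-A = 15 → P
  i= 6: Y-A = 24 → Y
  i= 7: Q-Z = 17 → R
  i= 8: M-V = 17 → R
  i= 9: F-S = 13 → N
  i=10: P-C = 13 → N
  i=11: M-M =  0 → A
  i=12: F-Q = 15 → P
  i=13: M-O = 24 → Y
  i=14: K-T = 17 → R
  shifts repeat with period 7: RRNNAPY

RRNNAPY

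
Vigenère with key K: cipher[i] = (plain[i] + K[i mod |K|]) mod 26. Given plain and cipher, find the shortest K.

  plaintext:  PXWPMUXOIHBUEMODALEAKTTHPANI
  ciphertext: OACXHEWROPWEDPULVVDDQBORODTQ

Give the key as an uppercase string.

  i= 0: O-P = 25 → Z
  i= 1: A-X =  3 → D
  i= 2: C-W =  6 → G
  i= 3: X-P =  8 → I
  i= 4: H-M = 21 → V
  i= 5: E-U = 10 → K
  i= 6: W-X = 25 → Z
  i= 7: R-O =  3 → D
  i= 8: O-I =  6 → G
  i= 9: P-H =  8 → I
  i=10: W-B = 21 → V
  i=11: E-U = 10 → K
  i=12: D-E = 25 → Z
  i=13: P-M =  3 → D
  i=14: U-O =  6 → G
  i=15: L-D =  8 → I
  i=16: V-A = 21 → V
  i=17: V-L = 10 → K
  i=18: D-E = 25 → Z
  i=19: D-A =  3 → D
  i=20: Q-K =  6 → G
  i=21: B-T =  8 → I
  i=22: O-T = 21 → V
  i=23: R-H = 10 → K
  i=24: O-P = 25 → Z
  i=25: D-A =  3 → D
  i=26: T-N =  6 → G
  i=27: Q-I =  8 → I
  shifts repeat with period 6: ZDGIVK

ZDGIVK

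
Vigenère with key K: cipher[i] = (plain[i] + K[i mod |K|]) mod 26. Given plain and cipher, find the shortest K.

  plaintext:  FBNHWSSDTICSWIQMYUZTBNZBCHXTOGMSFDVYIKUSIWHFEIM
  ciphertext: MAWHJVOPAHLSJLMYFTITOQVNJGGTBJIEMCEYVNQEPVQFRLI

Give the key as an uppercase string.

  i= 0: M-F =  7 → H
  i= 1: A-B = 25 → Z
  i= 2: W-N =  9 → J
  i= 3: H-H =  0 → A
  i= 4: J-W = 13 → N
  i= 5: V-S =  3 → D
  i= 6: O-S = 22 → W
  i= 7: P-D = 12 → M
  i= 8: A-T =  7 → H
  i= 9: H-I = 25 → Z
  i=10: L-C =  9 → J
  i=11: S-S =  0 → A
  i=12: J-W = 13 → N
  i=13: L-I =  3 → D
  i=14: M-Q = 22 → W
  i=15: Y-M = 12 → M
  i=16: F-Y =  7 → H
  i=17: T-U = 25 → Z
  i=18: I-Z =  9 → J
  i=19: T-T =  0 → A
  i=20: O-B = 13 → N
  i=21: Q-N =  3 → D
  i=22: V-Z = 22 → W
  i=23: N-B = 12 → M
  i=24: J-C =  7 → H
  i=25: G-H = 25 → Z
  i=26: G-X =  9 → J
  i=27: T-T =  0 → A
  i=28: B-O = 13 → N
  i=29: J-G =  3 → D
  i=30: I-M = 22 → W
  i=31: E-S = 12 → M
  i=32: M-F =  7 → H
  i=33: C-D = 25 → Z
  i=34: E-V =  9 → J
  i=35: Y-Y =  0 → A
  i=36: V-I = 13 → N
  i=37: N-K =  3 → D
  i=38: Q-U = 22 → W
  i=39: E-S = 12 → M
  i=40: P-I =  7 → H
  i=41: V-W = 25 → Z
  i=42: Q-H =  9 → J
  i=43: F-F =  0 → A
  i=44: R-E = 13 → N
  i=45: L-I =  3 → D
  i=46: I-M = 22 → W
  shifts repeat with period 8: HZJANDWM

HZJANDWM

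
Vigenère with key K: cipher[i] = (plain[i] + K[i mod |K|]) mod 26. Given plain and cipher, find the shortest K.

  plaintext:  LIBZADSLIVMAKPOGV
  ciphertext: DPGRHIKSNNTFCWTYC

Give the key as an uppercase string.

  i= 0: D-L = 18 → S
  i= 1: P-I =  7 → H
  i= 2: G-B =  5 → F
  i= 3: R-Z = 18 → S
  i= 4: H-A =  7 → H
  i= 5: I-D =  5 → F
  i= 6: K-S = 18 → S
  i= 7: S-L =  7 → H
  i= 8: N-I =  5 → F
  i= 9: N-V = 18 → S
  i=10: T-M =  7 → H
  i=11: F-A =  5 → F
  i=12: C-K = 18 → S
  i=13: W-P =  7 → H
  i=14: T-O =  5 → F
  i=15: Y-G = 18 → S
  i=16: C-V =  7 → H
  shifts repeat with period 3: SHF

SHF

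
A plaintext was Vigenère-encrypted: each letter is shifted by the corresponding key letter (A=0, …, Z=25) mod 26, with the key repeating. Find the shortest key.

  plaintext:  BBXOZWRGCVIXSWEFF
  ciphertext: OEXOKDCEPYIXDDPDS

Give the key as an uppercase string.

  i= 0: O-B = 13 → N
  i= 1: E-B =  3 → D
  i= 2: X-X =  0 → A
  i= 3: O-O =  0 → A
  i= 4: K-Z = 11 → L
  i= 5: D-W =  7 → H
  i= 6: C-R = 11 → L
  i= 7: E-G = 24 → Y
  i= 8: P-C = 13 → N
  i= 9: Y-V =  3 → D
  i=10: I-I =  0 → A
  i=11: X-X =  0 → A
  i=12: D-S = 11 → L
  i=13: D-W =  7 → H
  i=14: P-E = 11 → L
  i=15: D-F = 24 → Y
  i=16: S-F = 13 → N
  shifts repeat with period 8: NDAALHLY

NDAALHLY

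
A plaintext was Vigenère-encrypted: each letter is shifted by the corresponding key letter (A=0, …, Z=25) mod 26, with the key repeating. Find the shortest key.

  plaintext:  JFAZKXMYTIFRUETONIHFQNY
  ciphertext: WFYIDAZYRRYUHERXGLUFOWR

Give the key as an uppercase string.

NAYJTD

  i= 0: W-J = 13 → N
  i= 1: F-F =  0 → A
  i= 2: Y-A = 24 → Y
  i= 3: I-Z =  9 → J
  i= 4: D-K = 19 → T
  i= 5: A-X =  3 → D
  i= 6: Z-M = 13 → N
  i= 7: Y-Y =  0 → A
  i= 8: R-T = 24 → Y
  i= 9: R-I =  9 → J
  i=10: Y-F = 19 → T
  i=11: U-R =  3 → D
  i=12: H-U = 13 → N
  i=13: E-E =  0 → A
  i=14: R-T = 24 → Y
  i=15: X-O =  9 → J
  i=16: G-N = 19 → T
  i=17: L-I =  3 → D
  i=18: U-H = 13 → N
  i=19: F-F =  0 → A
  i=20: O-Q = 24 → Y
  i=21: W-N =  9 → J
  i=22: R-Y = 19 → T
  shifts repeat with period 6: NAYJTD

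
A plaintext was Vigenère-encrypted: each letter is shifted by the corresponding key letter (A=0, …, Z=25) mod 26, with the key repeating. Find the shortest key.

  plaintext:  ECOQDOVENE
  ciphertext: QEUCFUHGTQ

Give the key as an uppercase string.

MCG

  i= 0: Q-E = 12 → M
  i= 1: E-C =  2 → C
  i= 2: U-O =  6 → G
  i= 3: C-Q = 12 → M
  i= 4: F-D =  2 → C
  i= 5: U-O =  6 → G
  i= 6: H-V = 12 → M
  i= 7: G-E =  2 → C
  i= 8: T-N =  6 → G
  i= 9: Q-E = 12 → M
  shifts repeat with period 3: MCG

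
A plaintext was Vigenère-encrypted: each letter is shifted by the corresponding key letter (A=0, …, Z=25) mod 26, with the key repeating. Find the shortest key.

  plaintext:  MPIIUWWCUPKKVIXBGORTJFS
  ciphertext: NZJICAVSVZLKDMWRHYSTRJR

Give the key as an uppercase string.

  i= 0: N-M =  1 → B
  i= 1: Z-P = 10 → K
  i= 2: J-I =  1 → B
  i= 3: I-I =  0 → A
  i= 4: C-U =  8 → I
  i= 5: A-W =  4 → E
  i= 6: V-W = 25 → Z
  i= 7: S-C = 16 → Q
  i= 8: V-U =  1 → B
  i= 9: Z-P = 10 → K
  i=10: L-K =  1 → B
  i=11: K-K =  0 → A
  i=12: D-V =  8 → I
  i=13: M-I =  4 → E
  i=14: W-X = 25 → Z
  i=15: R-B = 16 → Q
  i=16: H-G =  1 → B
  i=17: Y-O = 10 → K
  i=18: S-R =  1 → B
  i=19: T-T =  0 → A
  i=20: R-J =  8 → I
  i=21: J-F =  4 → E
  i=22: R-S = 25 → Z
  shifts repeat with period 8: BKBAIEZQ

BKBAIEZQ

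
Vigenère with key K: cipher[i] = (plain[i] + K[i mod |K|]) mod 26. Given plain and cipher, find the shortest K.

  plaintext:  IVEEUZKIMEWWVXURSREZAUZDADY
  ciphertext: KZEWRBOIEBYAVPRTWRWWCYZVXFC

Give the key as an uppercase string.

CEASX

  i= 0: K-I =  2 → C
  i= 1: Z-V =  4 → E
  i= 2: E-E =  0 → A
  i= 3: W-E = 18 → S
  i= 4: R-U = 23 → X
  i= 5: B-Z =  2 → C
  i= 6: O-K =  4 → E
  i= 7: I-I =  0 → A
  i= 8: E-M = 18 → S
  i= 9: B-E = 23 → X
  i=10: Y-W =  2 → C
  i=11: A-W =  4 → E
  i=12: V-V =  0 → A
  i=13: P-X = 18 → S
  i=14: R-U = 23 → X
  i=15: T-R =  2 → C
  i=16: W-S =  4 → E
  i=17: R-R =  0 → A
  i=18: W-E = 18 → S
  i=19: W-Z = 23 → X
  i=20: C-A =  2 → C
  i=21: Y-U =  4 → E
  i=22: Z-Z =  0 → A
  i=23: V-D = 18 → S
  i=24: X-A = 23 → X
  i=25: F-D =  2 → C
  i=26: C-Y =  4 → E
  shifts repeat with period 5: CEASX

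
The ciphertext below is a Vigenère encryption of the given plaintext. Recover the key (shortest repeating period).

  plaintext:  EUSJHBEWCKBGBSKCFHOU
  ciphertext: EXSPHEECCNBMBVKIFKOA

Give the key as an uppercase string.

ADAG

  i= 0: E-E =  0 → A
  i= 1: X-U =  3 → D
  i= 2: S-S =  0 → A
  i= 3: P-J =  6 → G
  i= 4: H-H =  0 → A
  i= 5: E-B =  3 → D
  i= 6: E-E =  0 → A
  i= 7: C-W =  6 → G
  i= 8: C-C =  0 → A
  i= 9: N-K =  3 → D
  i=10: B-B =  0 → A
  i=11: M-G =  6 → G
  i=12: B-B =  0 → A
  i=13: V-S =  3 → D
  i=14: K-K =  0 → A
  i=15: I-C =  6 → G
  i=16: F-F =  0 → A
  i=17: K-H =  3 → D
  i=18: O-O =  0 → A
  i=19: A-U =  6 → G
  shifts repeat with period 4: ADAG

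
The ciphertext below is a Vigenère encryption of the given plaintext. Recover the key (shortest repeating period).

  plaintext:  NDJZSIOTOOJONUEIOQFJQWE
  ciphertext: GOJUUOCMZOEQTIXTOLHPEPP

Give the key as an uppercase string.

TLAVCGO

  i= 0: G-N = 19 → T
  i= 1: O-D = 11 → L
  i= 2: J-J =  0 → A
  i= 3: U-Z = 21 → V
  i= 4: U-S =  2 → C
  i= 5: O-I =  6 → G
  i= 6: C-O = 14 → O
  i= 7: M-T = 19 → T
  i= 8: Z-O = 11 → L
  i= 9: O-O =  0 → A
  i=10: E-J = 21 → V
  i=11: Q-O =  2 → C
  i=12: T-N =  6 → G
  i=13: I-U = 14 → O
  i=14: X-E = 19 → T
  i=15: T-I = 11 → L
  i=16: O-O =  0 → A
  i=17: L-Q = 21 → V
  i=18: H-F =  2 → C
  i=19: P-J =  6 → G
  i=20: E-Q = 14 → O
  i=21: P-W = 19 → T
  i=22: P-E = 11 → L
  shifts repeat with period 7: TLAVCGO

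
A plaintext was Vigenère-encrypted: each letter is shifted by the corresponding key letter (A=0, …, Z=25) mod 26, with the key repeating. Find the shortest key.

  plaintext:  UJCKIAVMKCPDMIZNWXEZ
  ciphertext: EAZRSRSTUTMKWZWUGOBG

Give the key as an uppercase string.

  i= 0: E-U = 10 → K
  i= 1: A-J = 17 → R
  i= 2: Z-C = 23 → X
  i= 3: R-K =  7 → H
  i= 4: S-I = 10 → K
  i= 5: R-A = 17 → R
  i= 6: S-V = 23 → X
  i= 7: T-M =  7 → H
  i= 8: U-K = 10 → K
  i= 9: T-C = 17 → R
  i=10: M-P = 23 → X
  i=11: K-D =  7 → H
  i=12: W-M = 10 → K
  i=13: Z-I = 17 → R
  i=14: W-Z = 23 → X
  i=15: U-N =  7 → H
  i=16: G-W = 10 → K
  i=17: O-X = 17 → R
  i=18: B-E = 23 → X
  i=19: G-Z =  7 → H
  shifts repeat with period 4: KRXH

KRXH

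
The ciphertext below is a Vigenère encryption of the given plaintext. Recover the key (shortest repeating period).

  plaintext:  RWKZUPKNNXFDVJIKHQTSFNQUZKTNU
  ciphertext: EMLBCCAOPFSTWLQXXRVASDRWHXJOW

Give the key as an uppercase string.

NQBCI

  i= 0: E-R = 13 → N
  i= 1: M-W = 16 → Q
  i= 2: L-K =  1 → B
  i= 3: B-Z =  2 → C
  i= 4: C-U =  8 → I
  i= 5: C-P = 13 → N
  i= 6: A-K = 16 → Q
  i= 7: O-N =  1 → B
  i= 8: P-N =  2 → C
  i= 9: F-X =  8 → I
  i=10: S-F = 13 → N
  i=11: T-D = 16 → Q
  i=12: W-V =  1 → B
  i=13: L-J =  2 → C
  i=14: Q-I =  8 → I
  i=15: X-K = 13 → N
  i=16: X-H = 16 → Q
  i=17: R-Q =  1 → B
  i=18: V-T =  2 → C
  i=19: A-S =  8 → I
  i=20: S-F = 13 → N
  i=21: D-N = 16 → Q
  i=22: R-Q =  1 → B
  i=23: W-U =  2 → C
  i=24: H-Z =  8 → I
  i=25: X-K = 13 → N
  i=26: J-T = 16 → Q
  i=27: O-N =  1 → B
  i=28: W-U =  2 → C
  shifts repeat with period 5: NQBCI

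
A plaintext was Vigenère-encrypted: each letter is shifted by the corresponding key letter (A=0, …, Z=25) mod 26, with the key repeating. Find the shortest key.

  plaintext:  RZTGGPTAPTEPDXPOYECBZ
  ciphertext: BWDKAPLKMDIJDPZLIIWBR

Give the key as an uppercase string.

  i= 0: B-R = 10 → K
  i= 1: W-Z = 23 → X
  i= 2: D-T = 10 → K
  i= 3: K-G =  4 → E
  i= 4: A-G = 20 → U
  i= 5: P-P =  0 → A
  i= 6: L-T = 18 → S
  i= 7: K-A = 10 → K
  i= 8: M-P = 23 → X
  i= 9: D-T = 10 → K
  i=10: I-E =  4 → E
  i=11: J-P = 20 → U
  i=12: D-D =  0 → A
  i=13: P-X = 18 → S
  i=14: Z-P = 10 → K
  i=15: L-O = 23 → X
  i=16: I-Y = 10 → K
  i=17: I-E =  4 → E
  i=18: W-C = 20 → U
  i=19: B-B =  0 → A
  i=20: R-Z = 18 → S
  shifts repeat with period 7: KXKEUAS

KXKEUAS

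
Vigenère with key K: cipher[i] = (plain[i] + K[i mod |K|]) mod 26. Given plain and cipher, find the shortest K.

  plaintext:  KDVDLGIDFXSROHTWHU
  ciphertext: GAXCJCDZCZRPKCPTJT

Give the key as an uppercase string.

WXCZYWV

  i= 0: G-K = 22 → W
  i= 1: A-D = 23 → X
  i= 2: X-V =  2 → C
  i= 3: C-D = 25 → Z
  i= 4: J-L = 24 → Y
  i= 5: C-G = 22 → W
  i= 6: D-I = 21 → V
  i= 7: Z-D = 22 → W
  i= 8: C-F = 23 → X
  i= 9: Z-X =  2 → C
  i=10: R-S = 25 → Z
  i=11: P-R = 24 → Y
  i=12: K-O = 22 → W
  i=13: C-H = 21 → V
  i=14: P-T = 22 → W
  i=15: T-W = 23 → X
  i=16: J-H =  2 → C
  i=17: T-U = 25 → Z
  shifts repeat with period 7: WXCZYWV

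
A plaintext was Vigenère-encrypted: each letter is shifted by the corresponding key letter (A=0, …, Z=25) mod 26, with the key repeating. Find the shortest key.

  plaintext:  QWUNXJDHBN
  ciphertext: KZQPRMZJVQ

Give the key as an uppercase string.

  i= 0: K-Q = 20 → U
  i= 1: Z-W =  3 → D
  i= 2: Q-U = 22 → W
  i= 3: P-N =  2 → C
  i= 4: R-X = 20 → U
  i= 5: M-J =  3 → D
  i= 6: Z-D = 22 → W
  i= 7: J-H =  2 → C
  i= 8: V-B = 20 → U
  i= 9: Q-N =  3 → D
  shifts repeat with period 4: UDWC

UDWC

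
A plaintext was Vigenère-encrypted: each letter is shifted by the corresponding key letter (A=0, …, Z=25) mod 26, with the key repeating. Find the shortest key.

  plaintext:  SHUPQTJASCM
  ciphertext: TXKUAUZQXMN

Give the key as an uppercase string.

  i= 0: T-S =  1 → B
  i= 1: X-H = 16 → Q
  i= 2: K-U = 16 → Q
  i= 3: U-P =  5 → F
  i= 4: A-Q = 10 → K
  i= 5: U-T =  1 → B
  i= 6: Z-J = 16 → Q
  i= 7: Q-A = 16 → Q
  i= 8: X-S =  5 → F
  i= 9: M-C = 10 → K
  i=10: N-M =  1 → B
  shifts repeat with period 5: BQQFK

BQQFK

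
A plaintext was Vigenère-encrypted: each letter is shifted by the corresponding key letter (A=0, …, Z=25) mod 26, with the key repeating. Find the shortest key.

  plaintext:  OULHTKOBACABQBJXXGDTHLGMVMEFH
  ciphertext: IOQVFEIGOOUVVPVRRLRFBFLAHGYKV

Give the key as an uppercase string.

UUFOM

  i= 0: I-O = 20 → U
  i= 1: O-U = 20 → U
  i= 2: Q-L =  5 → F
  i= 3: V-H = 14 → O
  i= 4: F-T = 12 → M
  i= 5: E-K = 20 → U
  i= 6: I-O = 20 → U
  i= 7: G-B =  5 → F
  i= 8: O-A = 14 → O
  i= 9: O-C = 12 → M
  i=10: U-A = 20 → U
  i=11: V-B = 20 → U
  i=12: V-Q =  5 → F
  i=13: P-B = 14 → O
  i=14: V-J = 12 → M
  i=15: R-X = 20 → U
  i=16: R-X = 20 → U
  i=17: L-G =  5 → F
  i=18: R-D = 14 → O
  i=19: F-T = 12 → M
  i=20: B-H = 20 → U
  i=21: F-L = 20 → U
  i=22: L-G =  5 → F
  i=23: A-M = 14 → O
  i=24: H-V = 12 → M
  i=25: G-M = 20 → U
  i=26: Y-E = 20 → U
  i=27: K-F =  5 → F
  i=28: V-H = 14 → O
  shifts repeat with period 5: UUFOM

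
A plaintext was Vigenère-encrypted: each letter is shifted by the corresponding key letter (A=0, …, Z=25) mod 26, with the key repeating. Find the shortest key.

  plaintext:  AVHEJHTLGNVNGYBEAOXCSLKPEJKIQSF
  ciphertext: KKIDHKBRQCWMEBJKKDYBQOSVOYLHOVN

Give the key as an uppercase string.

KPBZYDIG

  i= 0: K-A = 10 → K
  i= 1: K-V = 15 → P
  i= 2: I-H =  1 → B
  i= 3: D-E = 25 → Z
  i= 4: H-J = 24 → Y
  i= 5: K-H =  3 → D
  i= 6: B-T =  8 → I
  i= 7: R-L =  6 → G
  i= 8: Q-G = 10 → K
  i= 9: C-N = 15 → P
  i=10: W-V =  1 → B
  i=11: M-N = 25 → Z
  i=12: E-G = 24 → Y
  i=13: B-Y =  3 → D
  i=14: J-B =  8 → I
  i=15: K-E =  6 → G
  i=16: K-A = 10 → K
  i=17: D-O = 15 → P
  i=18: Y-X =  1 → B
  i=19: B-C = 25 → Z
  i=20: Q-S = 24 → Y
  i=21: O-L =  3 → D
  i=22: S-K =  8 → I
  i=23: V-P =  6 → G
  i=24: O-E = 10 → K
  i=25: Y-J = 15 → P
  i=26: L-K =  1 → B
  i=27: H-I = 25 → Z
  i=28: O-Q = 24 → Y
  i=29: V-S =  3 → D
  i=30: N-F =  8 → I
  shifts repeat with period 8: KPBZYDIG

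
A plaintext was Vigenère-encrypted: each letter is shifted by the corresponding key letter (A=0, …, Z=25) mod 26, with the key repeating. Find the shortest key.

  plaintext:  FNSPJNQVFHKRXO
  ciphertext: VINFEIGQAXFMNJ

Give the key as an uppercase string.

QVV

  i= 0: V-F = 16 → Q
  i= 1: I-N = 21 → V
  i= 2: N-S = 21 → V
  i= 3: F-P = 16 → Q
  i= 4: E-J = 21 → V
  i= 5: I-N = 21 → V
  i= 6: G-Q = 16 → Q
  i= 7: Q-V = 21 → V
  i= 8: A-F = 21 → V
  i= 9: X-H = 16 → Q
  i=10: F-K = 21 → V
  i=11: M-R = 21 → V
  i=12: N-X = 16 → Q
  i=13: J-O = 21 → V
  shifts repeat with period 3: QVV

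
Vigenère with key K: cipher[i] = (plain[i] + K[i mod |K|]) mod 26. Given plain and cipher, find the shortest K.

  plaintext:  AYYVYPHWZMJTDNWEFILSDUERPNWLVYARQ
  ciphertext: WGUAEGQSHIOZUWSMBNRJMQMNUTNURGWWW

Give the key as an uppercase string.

WIWFGRJ

  i= 0: W-A = 22 → W
  i= 1: G-Y =  8 → I
  i= 2: U-Y = 22 → W
  i= 3: A-V =  5 → F
  i= 4: E-Y =  6 → G
  i= 5: G-P = 17 → R
  i= 6: Q-H =  9 → J
  i= 7: S-W = 22 → W
  i= 8: H-Z =  8 → I
  i= 9: I-M = 22 → W
  i=10: O-J =  5 → F
  i=11: Z-T =  6 → G
  i=12: U-D = 17 → R
  i=13: W-N =  9 → J
  i=14: S-W = 22 → W
  i=15: M-E =  8 → I
  i=16: B-F = 22 → W
  i=17: N-I =  5 → F
  i=18: R-L =  6 → G
  i=19: J-S = 17 → R
  i=20: M-D =  9 → J
  i=21: Q-U = 22 → W
  i=22: M-E =  8 → I
  i=23: N-R = 22 → W
  i=24: U-P =  5 → F
  i=25: T-N =  6 → G
  i=26: N-W = 17 → R
  i=27: U-L =  9 → J
  i=28: R-V = 22 → W
  i=29: G-Y =  8 → I
  i=30: W-A = 22 → W
  i=31: W-R =  5 → F
  i=32: W-Q =  6 → G
  shifts repeat with period 7: WIWFGRJ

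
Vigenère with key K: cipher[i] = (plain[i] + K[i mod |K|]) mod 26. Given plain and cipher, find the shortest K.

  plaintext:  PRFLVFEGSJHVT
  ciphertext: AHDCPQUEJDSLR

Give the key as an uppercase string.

LQYRU

  i= 0: A-P = 11 → L
  i= 1: H-R = 16 → Q
  i= 2: D-F = 24 → Y
  i= 3: C-L = 17 → R
  i= 4: P-V = 20 → U
  i= 5: Q-F = 11 → L
  i= 6: U-E = 16 → Q
  i= 7: E-G = 24 → Y
  i= 8: J-S = 17 → R
  i= 9: D-J = 20 → U
  i=10: S-H = 11 → L
  i=11: L-V = 16 → Q
  i=12: R-T = 24 → Y
  shifts repeat with period 5: LQYRU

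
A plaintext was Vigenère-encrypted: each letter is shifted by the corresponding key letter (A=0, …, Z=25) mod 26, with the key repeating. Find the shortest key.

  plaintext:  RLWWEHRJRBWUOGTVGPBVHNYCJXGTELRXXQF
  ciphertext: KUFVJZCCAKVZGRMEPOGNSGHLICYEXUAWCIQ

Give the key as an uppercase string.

TJJZFSL

  i= 0: K-R = 19 → T
  i= 1: U-L =  9 → J
  i= 2: F-W =  9 → J
  i= 3: V-W = 25 → Z
  i= 4: J-E =  5 → F
  i= 5: Z-H = 18 → S
  i= 6: C-R = 11 → L
  i= 7: C-J = 19 → T
  i= 8: A-R =  9 → J
  i= 9: K-B =  9 → J
  i=10: V-W = 25 → Z
  i=11: Z-U =  5 → F
  i=12: G-O = 18 → S
  i=13: R-G = 11 → L
  i=14: M-T = 19 → T
  i=15: E-V =  9 → J
  i=16: P-G =  9 → J
  i=17: O-P = 25 → Z
  i=18: G-B =  5 → F
  i=19: N-V = 18 → S
  i=20: S-H = 11 → L
  i=21: G-N = 19 → T
  i=22: H-Y =  9 → J
  i=23: L-C =  9 → J
  i=24: I-J = 25 → Z
  i=25: C-X =  5 → F
  i=26: Y-G = 18 → S
  i=27: E-T = 11 → L
  i=28: X-E = 19 → T
  i=29: U-L =  9 → J
  i=30: A-R =  9 → J
  i=31: W-X = 25 → Z
  i=32: C-X =  5 → F
  i=33: I-Q = 18 → S
  i=34: Q-F = 11 → L
  shifts repeat with period 7: TJJZFSL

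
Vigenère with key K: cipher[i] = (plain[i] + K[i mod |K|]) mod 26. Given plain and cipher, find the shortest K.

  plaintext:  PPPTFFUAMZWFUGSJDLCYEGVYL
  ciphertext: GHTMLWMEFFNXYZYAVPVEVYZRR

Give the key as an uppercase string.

RSETG

  i= 0: G-P = 17 → R
  i= 1: H-P = 18 → S
  i= 2: T-P =  4 → E
  i= 3: M-T = 19 → T
  i= 4: L-F =  6 → G
  i= 5: W-F = 17 → R
  i= 6: M-U = 18 → S
  i= 7: E-A =  4 → E
  i= 8: F-M = 19 → T
  i= 9: F-Z =  6 → G
  i=10: N-W = 17 → R
  i=11: X-F = 18 → S
  i=12: Y-U =  4 → E
  i=13: Z-G = 19 → T
  i=14: Y-S =  6 → G
  i=15: A-J = 17 → R
  i=16: V-D = 18 → S
  i=17: P-L =  4 → E
  i=18: V-C = 19 → T
  i=19: E-Y =  6 → G
  i=20: V-E = 17 → R
  i=21: Y-G = 18 → S
  i=22: Z-V =  4 → E
  i=23: R-Y = 19 → T
  i=24: R-L =  6 → G
  shifts repeat with period 5: RSETG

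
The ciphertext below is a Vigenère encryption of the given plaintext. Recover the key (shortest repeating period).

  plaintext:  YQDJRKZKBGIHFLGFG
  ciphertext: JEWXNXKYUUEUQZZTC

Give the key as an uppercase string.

  i= 0: J-Y = 11 → L
  i= 1: E-Q = 14 → O
  i= 2: W-D = 19 → T
  i= 3: X-J = 14 → O
  i= 4: N-R = 22 → W
  i= 5: X-K = 13 → N
  i= 6: K-Z = 11 → L
  i= 7: Y-K = 14 → O
  i= 8: U-B = 19 → T
  i= 9: U-G = 14 → O
  i=10: E-I = 22 → W
  i=11: U-H = 13 → N
  i=12: Q-F = 11 → L
  i=13: Z-L = 14 → O
  i=14: Z-G = 19 → T
  i=15: T-F = 14 → O
  i=16: C-G = 22 → W
  shifts repeat with period 6: LOTOWN

LOTOWN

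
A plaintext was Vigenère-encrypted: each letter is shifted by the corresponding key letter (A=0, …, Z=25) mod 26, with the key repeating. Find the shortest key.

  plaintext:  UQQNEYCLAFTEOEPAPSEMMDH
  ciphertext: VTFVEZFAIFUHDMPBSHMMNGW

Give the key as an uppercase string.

  i= 0: V-U =  1 → B
  i= 1: T-Q =  3 → D
  i= 2: F-Q = 15 → P
  i= 3: V-N =  8 → I
  i= 4: E-E =  0 → A
  i= 5: Z-Y =  1 → B
  i= 6: F-C =  3 → D
  i= 7: A-L = 15 → P
  i= 8: I-A =  8 → I
  i= 9: F-F =  0 → A
  i=10: U-T =  1 → B
  i=11: H-E =  3 → D
  i=12: D-O = 15 → P
  i=13: M-E =  8 → I
  i=14: P-P =  0 → A
  i=15: B-A =  1 → B
  i=16: S-P =  3 → D
  i=17: H-S = 15 → P
  i=18: M-E =  8 → I
  i=19: M-M =  0 → A
  i=20: N-M =  1 → B
  i=21: G-D =  3 → D
  i=22: W-H = 15 → P
  shifts repeat with period 5: BDPIA

BDPIA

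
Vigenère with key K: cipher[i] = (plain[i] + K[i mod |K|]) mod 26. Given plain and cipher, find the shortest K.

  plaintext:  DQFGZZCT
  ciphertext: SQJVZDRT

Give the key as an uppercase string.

  i= 0: S-D = 15 → P
  i= 1: Q-Q =  0 → A
  i= 2: J-F =  4 → E
  i= 3: V-G = 15 → P
  i= 4: Z-Z =  0 → A
  i= 5: D-Z =  4 → E
  i= 6: R-C = 15 → P
  i= 7: T-T =  0 → A
  shifts repeat with period 3: PAE

PAE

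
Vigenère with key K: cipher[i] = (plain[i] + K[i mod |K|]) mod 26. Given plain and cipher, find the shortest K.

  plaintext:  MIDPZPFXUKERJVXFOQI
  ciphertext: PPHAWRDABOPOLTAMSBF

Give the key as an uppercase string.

  i= 0: P-M =  3 → D
  i= 1: P-I =  7 → H
  i= 2: H-D =  4 → E
  i= 3: A-P = 11 → L
  i= 4: W-Z = 23 → X
  i= 5: R-P =  2 → C
  i= 6: D-F = 24 → Y
  i= 7: A-X =  3 → D
  i= 8: B-U =  7 → H
  i= 9: O-K =  4 → E
  i=10: P-E = 11 → L
  i=11: O-R = 23 → X
  i=12: L-J =  2 → C
  i=13: T-V = 24 → Y
  i=14: A-X =  3 → D
  i=15: M-F =  7 → H
  i=16: S-O =  4 → E
  i=17: B-Q = 11 → L
  i=18: F-I = 23 → X
  shifts repeat with period 7: DHELXCY

DHELXCY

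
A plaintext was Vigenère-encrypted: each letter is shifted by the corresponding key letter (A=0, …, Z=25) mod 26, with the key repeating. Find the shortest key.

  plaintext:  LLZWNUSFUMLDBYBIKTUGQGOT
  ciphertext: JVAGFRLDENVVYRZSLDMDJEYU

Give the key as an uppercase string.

  i= 0: J-L = 24 → Y
  i= 1: V-L = 10 → K
  i= 2: A-Z =  1 → B
  i= 3: G-W = 10 → K
  i= 4: F-N = 18 → S
  i= 5: R-U = 23 → X
  i= 6: L-S = 19 → T
  i= 7: D-F = 24 → Y
  i= 8: E-U = 10 → K
  i= 9: N-M =  1 → B
  i=10: V-L = 10 → K
  i=11: V-D = 18 → S
  i=12: Y-B = 23 → X
  i=13: R-Y = 19 → T
  i=14: Z-B = 24 → Y
  i=15: S-I = 10 → K
  i=16: L-K =  1 → B
  i=17: D-T = 10 → K
  i=18: M-U = 18 → S
  i=19: D-G = 23 → X
  i=20: J-Q = 19 → T
  i=21: E-G = 24 → Y
  i=22: Y-O = 10 → K
  i=23: U-T =  1 → B
  shifts repeat with period 7: YKBKSXT

YKBKSXT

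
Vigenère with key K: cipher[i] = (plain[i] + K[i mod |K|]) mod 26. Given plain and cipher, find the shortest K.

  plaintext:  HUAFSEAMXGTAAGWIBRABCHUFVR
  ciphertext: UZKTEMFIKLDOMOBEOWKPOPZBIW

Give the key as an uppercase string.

  i= 0: U-H = 13 → N
  i= 1: Z-U =  5 → F
  i= 2: K-A = 10 → K
  i= 3: T-F = 14 → O
  i= 4: E-S = 12 → M
  i= 5: M-E =  8 → I
  i= 6: F-A =  5 → F
  i= 7: I-M = 22 → W
  i= 8: K-X = 13 → N
  i= 9: L-G =  5 → F
  i=10: D-T = 10 → K
  i=11: O-A = 14 → O
  i=12: M-A = 12 → M
  i=13: O-G =  8 → I
  i=14: B-W =  5 → F
  i=15: E-I = 22 → W
  i=16: O-B = 13 → N
  i=17: W-R =  5 → F
  i=18: K-A = 10 → K
  i=19: P-B = 14 → O
  i=20: O-C = 12 → M
  i=21: P-H =  8 → I
  i=22: Z-U =  5 → F
  i=23: B-F = 22 → W
  i=24: I-V = 13 → N
  i=25: W-R =  5 → F
  shifts repeat with period 8: NFKOMIFW

NFKOMIFW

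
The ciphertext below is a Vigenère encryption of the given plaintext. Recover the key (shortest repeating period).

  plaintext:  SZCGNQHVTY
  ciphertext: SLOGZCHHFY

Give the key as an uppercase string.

AMM

  i= 0: S-S =  0 → A
  i= 1: L-Z = 12 → M
  i= 2: O-C = 12 → M
  i= 3: G-G =  0 → A
  i= 4: Z-N = 12 → M
  i= 5: C-Q = 12 → M
  i= 6: H-H =  0 → A
  i= 7: H-V = 12 → M
  i= 8: F-T = 12 → M
  i= 9: Y-Y =  0 → A
  shifts repeat with period 3: AMM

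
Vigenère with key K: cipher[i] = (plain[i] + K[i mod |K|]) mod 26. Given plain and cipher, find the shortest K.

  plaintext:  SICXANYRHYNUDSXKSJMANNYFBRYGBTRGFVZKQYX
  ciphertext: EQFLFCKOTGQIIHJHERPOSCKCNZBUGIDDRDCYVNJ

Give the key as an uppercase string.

MIDOFPMX

  i= 0: E-S = 12 → M
  i= 1: Q-I =  8 → I
  i= 2: F-C =  3 → D
  i= 3: L-X = 14 → O
  i= 4: F-A =  5 → F
  i= 5: C-N = 15 → P
  i= 6: K-Y = 12 → M
  i= 7: O-R = 23 → X
  i= 8: T-H = 12 → M
  i= 9: G-Y =  8 → I
  i=10: Q-N =  3 → D
  i=11: I-U = 14 → O
  i=12: I-D =  5 → F
  i=13: H-S = 15 → P
  i=14: J-X = 12 → M
  i=15: H-K = 23 → X
  i=16: E-S = 12 → M
  i=17: R-J =  8 → I
  i=18: P-M =  3 → D
  i=19: O-A = 14 → O
  i=20: S-N =  5 → F
  i=21: C-N = 15 → P
  i=22: K-Y = 12 → M
  i=23: C-F = 23 → X
  i=24: N-B = 12 → M
  i=25: Z-R =  8 → I
  i=26: B-Y =  3 → D
  i=27: U-G = 14 → O
  i=28: G-B =  5 → F
  i=29: I-T = 15 → P
  i=30: D-R = 12 → M
  i=31: D-G = 23 → X
  i=32: R-F = 12 → M
  i=33: D-V =  8 → I
  i=34: C-Z =  3 → D
  i=35: Y-K = 14 → O
  i=36: V-Q =  5 → F
  i=37: N-Y = 15 → P
  i=38: J-X = 12 → M
  shifts repeat with period 8: MIDOFPMX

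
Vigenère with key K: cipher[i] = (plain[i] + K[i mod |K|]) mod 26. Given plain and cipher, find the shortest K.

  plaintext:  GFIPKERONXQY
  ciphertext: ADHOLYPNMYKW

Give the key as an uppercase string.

UYZZB

  i= 0: A-G = 20 → U
  i= 1: D-F = 24 → Y
  i= 2: H-I = 25 → Z
  i= 3: O-P = 25 → Z
  i= 4: L-K =  1 → B
  i= 5: Y-E = 20 → U
  i= 6: P-R = 24 → Y
  i= 7: N-O = 25 → Z
  i= 8: M-N = 25 → Z
  i= 9: Y-X =  1 → B
  i=10: K-Q = 20 → U
  i=11: W-Y = 24 → Y
  shifts repeat with period 5: UYZZB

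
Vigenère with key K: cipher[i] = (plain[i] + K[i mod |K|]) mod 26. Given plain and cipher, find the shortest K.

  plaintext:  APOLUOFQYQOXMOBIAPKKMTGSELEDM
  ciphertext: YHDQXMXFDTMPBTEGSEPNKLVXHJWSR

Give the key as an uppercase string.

  i= 0: Y-A = 24 → Y
  i= 1: H-P = 18 → S
  i= 2: D-O = 15 → P
  i= 3: Q-L =  5 → F
  i= 4: X-U =  3 → D
  i= 5: M-O = 24 → Y
  i= 6: X-F = 18 → S
  i= 7: F-Q = 15 → P
  i= 8: D-Y =  5 → F
  i= 9: T-Q =  3 → D
  i=10: M-O = 24 → Y
  i=11: P-X = 18 → S
  i=12: B-M = 15 → P
  i=13: T-O =  5 → F
  i=14: E-B =  3 → D
  i=15: G-I = 24 → Y
  i=16: S-A = 18 → S
  i=17: E-P = 15 → P
  i=18: P-K =  5 → F
  i=19: N-K =  3 → D
  i=20: K-M = 24 → Y
  i=21: L-T = 18 → S
  i=22: V-G = 15 → P
  i=23: X-S =  5 → F
  i=24: H-E =  3 → D
  i=25: J-L = 24 → Y
  i=26: W-E = 18 → S
  i=27: S-D = 15 → P
  i=28: R-M =  5 → F
  shifts repeat with period 5: YSPFD

YSPFD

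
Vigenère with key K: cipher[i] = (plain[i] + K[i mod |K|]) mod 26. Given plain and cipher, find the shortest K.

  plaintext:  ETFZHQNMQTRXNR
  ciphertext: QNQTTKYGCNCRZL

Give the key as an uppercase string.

MULU

  i= 0: Q-E = 12 → M
  i= 1: N-T = 20 → U
  i= 2: Q-F = 11 → L
  i= 3: T-Z = 20 → U
  i= 4: T-H = 12 → M
  i= 5: K-Q = 20 → U
  i= 6: Y-N = 11 → L
  i= 7: G-M = 20 → U
  i= 8: C-Q = 12 → M
  i= 9: N-T = 20 → U
  i=10: C-R = 11 → L
  i=11: R-X = 20 → U
  i=12: Z-N = 12 → M
  i=13: L-R = 20 → U
  shifts repeat with period 4: MULU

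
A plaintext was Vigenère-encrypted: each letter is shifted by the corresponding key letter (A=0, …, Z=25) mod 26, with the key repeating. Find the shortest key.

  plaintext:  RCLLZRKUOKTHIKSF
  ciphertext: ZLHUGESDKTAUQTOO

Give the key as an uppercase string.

  i= 0: Z-R =  8 → I
  i= 1: L-C =  9 → J
  i= 2: H-L = 22 → W
  i= 3: U-L =  9 → J
  i= 4: G-Z =  7 → H
  i= 5: E-R = 13 → N
  i= 6: S-K =  8 → I
  i= 7: D-U =  9 → J
  i= 8: K-O = 22 → W
  i= 9: T-K =  9 → J
  i=10: A-T =  7 → H
  i=11: U-H = 13 → N
  i=12: Q-I =  8 → I
  i=13: T-K =  9 → J
  i=14: O-S = 22 → W
  i=15: O-F =  9 → J
  shifts repeat with period 6: IJWJHN

IJWJHN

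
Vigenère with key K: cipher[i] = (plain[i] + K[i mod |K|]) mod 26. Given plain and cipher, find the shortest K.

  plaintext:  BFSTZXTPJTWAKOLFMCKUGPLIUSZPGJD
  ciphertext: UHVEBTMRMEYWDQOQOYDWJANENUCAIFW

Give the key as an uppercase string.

TCDLCW

  i= 0: U-B = 19 → T
  i= 1: H-F =  2 → C
  i= 2: V-S =  3 → D
  i= 3: E-T = 11 → L
  i= 4: B-Z =  2 → C
  i= 5: T-X = 22 → W
  i= 6: M-T = 19 → T
  i= 7: R-P =  2 → C
  i= 8: M-J =  3 → D
  i= 9: E-T = 11 → L
  i=10: Y-W =  2 → C
  i=11: W-A = 22 → W
  i=12: D-K = 19 → T
  i=13: Q-O =  2 → C
  i=14: O-L =  3 → D
  i=15: Q-F = 11 → L
  i=16: O-M =  2 → C
  i=17: Y-C = 22 → W
  i=18: D-K = 19 → T
  i=19: W-U =  2 → C
  i=20: J-G =  3 → D
  i=21: A-P = 11 → L
  i=22: N-L =  2 → C
  i=23: E-I = 22 → W
  i=24: N-U = 19 → T
  i=25: U-S =  2 → C
  i=26: C-Z =  3 → D
  i=27: A-P = 11 → L
  i=28: I-G =  2 → C
  i=29: F-J = 22 → W
  i=30: W-D = 19 → T
  shifts repeat with period 6: TCDLCW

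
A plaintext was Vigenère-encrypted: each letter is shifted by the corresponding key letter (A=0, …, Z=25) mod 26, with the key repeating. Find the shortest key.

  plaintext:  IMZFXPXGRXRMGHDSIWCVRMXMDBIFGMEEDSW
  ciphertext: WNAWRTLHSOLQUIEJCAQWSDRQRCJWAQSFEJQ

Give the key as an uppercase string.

  i= 0: W-I = 14 → O
  i= 1: N-M =  1 → B
  i= 2: A-Z =  1 → B
  i= 3: W-F = 17 → R
  i= 4: R-X = 20 → U
  i= 5: T-P =  4 → E
  i= 6: L-X = 14 → O
  i= 7: H-G =  1 → B
  i= 8: S-R =  1 → B
  i= 9: O-X = 17 → R
  i=10: L-R = 20 → U
  i=11: Q-M =  4 → E
  i=12: U-G = 14 → O
  i=13: I-H =  1 → B
  i=14: E-D =  1 → B
  i=15: J-S = 17 → R
  i=16: C-I = 20 → U
  i=17: A-W =  4 → E
  i=18: Q-C = 14 → O
  i=19: W-V =  1 → B
  i=20: S-R =  1 → B
  i=21: D-M = 17 → R
  i=22: R-X = 20 → U
  i=23: Q-M =  4 → E
  i=24: R-D = 14 → O
  i=25: C-B =  1 → B
  i=26: J-I =  1 → B
  i=27: W-F = 17 → R
  i=28: A-G = 20 → U
  i=29: Q-M =  4 → E
  i=30: S-E = 14 → O
  i=31: F-E =  1 → B
  i=32: E-D =  1 → B
  i=33: J-S = 17 → R
  i=34: Q-W = 20 → U
  shifts repeat with period 6: OBBRUE

OBBRUE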